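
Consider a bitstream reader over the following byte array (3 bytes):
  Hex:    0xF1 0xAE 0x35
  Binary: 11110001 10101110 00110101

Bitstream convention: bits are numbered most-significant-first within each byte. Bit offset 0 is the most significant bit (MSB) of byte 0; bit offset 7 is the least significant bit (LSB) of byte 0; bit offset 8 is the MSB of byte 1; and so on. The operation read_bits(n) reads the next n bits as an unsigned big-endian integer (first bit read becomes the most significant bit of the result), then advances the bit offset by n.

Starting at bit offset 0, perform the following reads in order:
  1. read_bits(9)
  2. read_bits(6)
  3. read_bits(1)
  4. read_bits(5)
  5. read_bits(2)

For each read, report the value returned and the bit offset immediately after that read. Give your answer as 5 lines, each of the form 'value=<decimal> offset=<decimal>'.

Read 1: bits[0:9] width=9 -> value=483 (bin 111100011); offset now 9 = byte 1 bit 1; 15 bits remain
Read 2: bits[9:15] width=6 -> value=23 (bin 010111); offset now 15 = byte 1 bit 7; 9 bits remain
Read 3: bits[15:16] width=1 -> value=0 (bin 0); offset now 16 = byte 2 bit 0; 8 bits remain
Read 4: bits[16:21] width=5 -> value=6 (bin 00110); offset now 21 = byte 2 bit 5; 3 bits remain
Read 5: bits[21:23] width=2 -> value=2 (bin 10); offset now 23 = byte 2 bit 7; 1 bits remain

Answer: value=483 offset=9
value=23 offset=15
value=0 offset=16
value=6 offset=21
value=2 offset=23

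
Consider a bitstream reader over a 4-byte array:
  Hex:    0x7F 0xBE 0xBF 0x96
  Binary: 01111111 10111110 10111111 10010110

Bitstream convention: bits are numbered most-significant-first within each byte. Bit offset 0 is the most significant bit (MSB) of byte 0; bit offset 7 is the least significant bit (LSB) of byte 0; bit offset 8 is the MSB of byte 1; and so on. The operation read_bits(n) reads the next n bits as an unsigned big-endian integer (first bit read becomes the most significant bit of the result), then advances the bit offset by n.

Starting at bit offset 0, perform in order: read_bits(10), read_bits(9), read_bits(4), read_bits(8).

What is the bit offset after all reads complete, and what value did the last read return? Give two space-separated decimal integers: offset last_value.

Answer: 31 203

Derivation:
Read 1: bits[0:10] width=10 -> value=510 (bin 0111111110); offset now 10 = byte 1 bit 2; 22 bits remain
Read 2: bits[10:19] width=9 -> value=501 (bin 111110101); offset now 19 = byte 2 bit 3; 13 bits remain
Read 3: bits[19:23] width=4 -> value=15 (bin 1111); offset now 23 = byte 2 bit 7; 9 bits remain
Read 4: bits[23:31] width=8 -> value=203 (bin 11001011); offset now 31 = byte 3 bit 7; 1 bits remain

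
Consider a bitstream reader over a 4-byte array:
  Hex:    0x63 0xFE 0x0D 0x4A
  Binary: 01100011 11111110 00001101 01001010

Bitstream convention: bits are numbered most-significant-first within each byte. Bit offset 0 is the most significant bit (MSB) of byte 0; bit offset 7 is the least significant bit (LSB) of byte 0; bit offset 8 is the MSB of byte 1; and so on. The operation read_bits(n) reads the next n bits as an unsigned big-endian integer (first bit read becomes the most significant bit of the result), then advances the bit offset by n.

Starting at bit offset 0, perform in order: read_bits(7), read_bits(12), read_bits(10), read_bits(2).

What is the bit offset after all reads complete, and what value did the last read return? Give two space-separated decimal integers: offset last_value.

Answer: 31 1

Derivation:
Read 1: bits[0:7] width=7 -> value=49 (bin 0110001); offset now 7 = byte 0 bit 7; 25 bits remain
Read 2: bits[7:19] width=12 -> value=4080 (bin 111111110000); offset now 19 = byte 2 bit 3; 13 bits remain
Read 3: bits[19:29] width=10 -> value=425 (bin 0110101001); offset now 29 = byte 3 bit 5; 3 bits remain
Read 4: bits[29:31] width=2 -> value=1 (bin 01); offset now 31 = byte 3 bit 7; 1 bits remain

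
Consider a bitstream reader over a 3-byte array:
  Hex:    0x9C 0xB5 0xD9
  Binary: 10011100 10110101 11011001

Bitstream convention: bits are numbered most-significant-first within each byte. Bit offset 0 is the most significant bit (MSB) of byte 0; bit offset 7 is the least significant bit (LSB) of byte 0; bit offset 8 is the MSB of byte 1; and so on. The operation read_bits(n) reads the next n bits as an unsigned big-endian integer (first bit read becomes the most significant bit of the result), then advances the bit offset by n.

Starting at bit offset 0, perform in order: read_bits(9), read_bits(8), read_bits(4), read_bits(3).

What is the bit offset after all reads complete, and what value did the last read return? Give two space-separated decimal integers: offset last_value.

Answer: 24 1

Derivation:
Read 1: bits[0:9] width=9 -> value=313 (bin 100111001); offset now 9 = byte 1 bit 1; 15 bits remain
Read 2: bits[9:17] width=8 -> value=107 (bin 01101011); offset now 17 = byte 2 bit 1; 7 bits remain
Read 3: bits[17:21] width=4 -> value=11 (bin 1011); offset now 21 = byte 2 bit 5; 3 bits remain
Read 4: bits[21:24] width=3 -> value=1 (bin 001); offset now 24 = byte 3 bit 0; 0 bits remain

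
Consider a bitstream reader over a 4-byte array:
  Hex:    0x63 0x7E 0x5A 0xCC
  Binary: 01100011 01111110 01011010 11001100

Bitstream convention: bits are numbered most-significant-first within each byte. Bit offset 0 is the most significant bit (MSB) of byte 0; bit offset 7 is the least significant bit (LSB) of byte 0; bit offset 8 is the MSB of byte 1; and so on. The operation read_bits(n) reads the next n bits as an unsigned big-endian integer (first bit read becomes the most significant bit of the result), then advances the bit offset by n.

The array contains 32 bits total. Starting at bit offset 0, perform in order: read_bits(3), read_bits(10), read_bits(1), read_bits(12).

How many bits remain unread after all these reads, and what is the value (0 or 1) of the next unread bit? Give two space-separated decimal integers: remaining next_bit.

Read 1: bits[0:3] width=3 -> value=3 (bin 011); offset now 3 = byte 0 bit 3; 29 bits remain
Read 2: bits[3:13] width=10 -> value=111 (bin 0001101111); offset now 13 = byte 1 bit 5; 19 bits remain
Read 3: bits[13:14] width=1 -> value=1 (bin 1); offset now 14 = byte 1 bit 6; 18 bits remain
Read 4: bits[14:26] width=12 -> value=2411 (bin 100101101011); offset now 26 = byte 3 bit 2; 6 bits remain

Answer: 6 0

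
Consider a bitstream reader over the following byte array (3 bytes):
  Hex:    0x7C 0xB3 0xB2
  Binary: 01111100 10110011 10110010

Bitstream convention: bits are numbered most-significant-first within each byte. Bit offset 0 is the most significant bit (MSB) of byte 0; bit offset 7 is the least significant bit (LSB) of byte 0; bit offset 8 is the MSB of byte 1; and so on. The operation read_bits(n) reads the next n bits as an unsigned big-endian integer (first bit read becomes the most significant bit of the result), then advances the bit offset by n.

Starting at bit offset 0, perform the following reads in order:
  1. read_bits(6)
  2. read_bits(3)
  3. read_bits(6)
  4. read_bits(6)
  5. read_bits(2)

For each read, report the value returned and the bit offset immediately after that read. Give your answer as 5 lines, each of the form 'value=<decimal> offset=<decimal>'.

Answer: value=31 offset=6
value=1 offset=9
value=25 offset=15
value=54 offset=21
value=1 offset=23

Derivation:
Read 1: bits[0:6] width=6 -> value=31 (bin 011111); offset now 6 = byte 0 bit 6; 18 bits remain
Read 2: bits[6:9] width=3 -> value=1 (bin 001); offset now 9 = byte 1 bit 1; 15 bits remain
Read 3: bits[9:15] width=6 -> value=25 (bin 011001); offset now 15 = byte 1 bit 7; 9 bits remain
Read 4: bits[15:21] width=6 -> value=54 (bin 110110); offset now 21 = byte 2 bit 5; 3 bits remain
Read 5: bits[21:23] width=2 -> value=1 (bin 01); offset now 23 = byte 2 bit 7; 1 bits remain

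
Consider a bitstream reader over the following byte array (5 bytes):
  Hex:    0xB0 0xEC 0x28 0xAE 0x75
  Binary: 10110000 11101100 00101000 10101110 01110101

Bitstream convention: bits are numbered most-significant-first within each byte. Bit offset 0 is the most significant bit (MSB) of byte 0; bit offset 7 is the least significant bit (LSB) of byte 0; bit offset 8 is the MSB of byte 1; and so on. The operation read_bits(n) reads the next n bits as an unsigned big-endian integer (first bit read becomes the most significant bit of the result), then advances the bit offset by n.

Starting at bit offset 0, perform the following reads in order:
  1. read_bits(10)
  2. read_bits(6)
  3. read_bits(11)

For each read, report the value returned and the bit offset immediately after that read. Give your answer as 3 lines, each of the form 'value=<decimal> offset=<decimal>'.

Answer: value=707 offset=10
value=44 offset=16
value=325 offset=27

Derivation:
Read 1: bits[0:10] width=10 -> value=707 (bin 1011000011); offset now 10 = byte 1 bit 2; 30 bits remain
Read 2: bits[10:16] width=6 -> value=44 (bin 101100); offset now 16 = byte 2 bit 0; 24 bits remain
Read 3: bits[16:27] width=11 -> value=325 (bin 00101000101); offset now 27 = byte 3 bit 3; 13 bits remain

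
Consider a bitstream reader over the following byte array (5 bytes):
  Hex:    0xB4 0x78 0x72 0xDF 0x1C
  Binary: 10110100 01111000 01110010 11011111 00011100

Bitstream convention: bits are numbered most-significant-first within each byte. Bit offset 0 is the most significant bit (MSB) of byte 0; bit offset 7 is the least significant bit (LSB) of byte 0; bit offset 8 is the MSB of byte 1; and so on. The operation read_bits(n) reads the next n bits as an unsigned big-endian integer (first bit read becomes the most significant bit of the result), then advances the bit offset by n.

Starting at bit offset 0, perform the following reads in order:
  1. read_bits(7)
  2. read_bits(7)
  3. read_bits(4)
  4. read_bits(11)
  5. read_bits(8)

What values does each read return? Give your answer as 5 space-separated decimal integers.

Answer: 90 30 1 1627 227

Derivation:
Read 1: bits[0:7] width=7 -> value=90 (bin 1011010); offset now 7 = byte 0 bit 7; 33 bits remain
Read 2: bits[7:14] width=7 -> value=30 (bin 0011110); offset now 14 = byte 1 bit 6; 26 bits remain
Read 3: bits[14:18] width=4 -> value=1 (bin 0001); offset now 18 = byte 2 bit 2; 22 bits remain
Read 4: bits[18:29] width=11 -> value=1627 (bin 11001011011); offset now 29 = byte 3 bit 5; 11 bits remain
Read 5: bits[29:37] width=8 -> value=227 (bin 11100011); offset now 37 = byte 4 bit 5; 3 bits remain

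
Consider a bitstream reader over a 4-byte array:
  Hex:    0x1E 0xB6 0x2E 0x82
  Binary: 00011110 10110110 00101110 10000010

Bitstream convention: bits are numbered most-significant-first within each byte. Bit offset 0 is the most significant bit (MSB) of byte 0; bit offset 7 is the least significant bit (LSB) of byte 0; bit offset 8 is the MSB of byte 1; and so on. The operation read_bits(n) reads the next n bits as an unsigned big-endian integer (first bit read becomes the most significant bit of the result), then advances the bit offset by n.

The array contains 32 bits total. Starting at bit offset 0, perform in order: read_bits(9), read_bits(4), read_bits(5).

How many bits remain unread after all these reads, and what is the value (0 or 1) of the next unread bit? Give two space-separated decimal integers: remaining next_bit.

Answer: 14 1

Derivation:
Read 1: bits[0:9] width=9 -> value=61 (bin 000111101); offset now 9 = byte 1 bit 1; 23 bits remain
Read 2: bits[9:13] width=4 -> value=6 (bin 0110); offset now 13 = byte 1 bit 5; 19 bits remain
Read 3: bits[13:18] width=5 -> value=24 (bin 11000); offset now 18 = byte 2 bit 2; 14 bits remain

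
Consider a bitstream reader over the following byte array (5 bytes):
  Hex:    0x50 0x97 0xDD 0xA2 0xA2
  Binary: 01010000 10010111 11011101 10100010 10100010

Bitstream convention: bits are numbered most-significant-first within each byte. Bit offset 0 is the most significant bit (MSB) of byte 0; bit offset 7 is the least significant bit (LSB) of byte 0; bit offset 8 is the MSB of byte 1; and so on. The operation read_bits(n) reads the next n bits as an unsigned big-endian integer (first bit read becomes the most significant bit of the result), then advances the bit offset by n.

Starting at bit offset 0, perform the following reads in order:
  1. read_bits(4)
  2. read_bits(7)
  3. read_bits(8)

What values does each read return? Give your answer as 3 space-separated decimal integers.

Answer: 5 4 190

Derivation:
Read 1: bits[0:4] width=4 -> value=5 (bin 0101); offset now 4 = byte 0 bit 4; 36 bits remain
Read 2: bits[4:11] width=7 -> value=4 (bin 0000100); offset now 11 = byte 1 bit 3; 29 bits remain
Read 3: bits[11:19] width=8 -> value=190 (bin 10111110); offset now 19 = byte 2 bit 3; 21 bits remain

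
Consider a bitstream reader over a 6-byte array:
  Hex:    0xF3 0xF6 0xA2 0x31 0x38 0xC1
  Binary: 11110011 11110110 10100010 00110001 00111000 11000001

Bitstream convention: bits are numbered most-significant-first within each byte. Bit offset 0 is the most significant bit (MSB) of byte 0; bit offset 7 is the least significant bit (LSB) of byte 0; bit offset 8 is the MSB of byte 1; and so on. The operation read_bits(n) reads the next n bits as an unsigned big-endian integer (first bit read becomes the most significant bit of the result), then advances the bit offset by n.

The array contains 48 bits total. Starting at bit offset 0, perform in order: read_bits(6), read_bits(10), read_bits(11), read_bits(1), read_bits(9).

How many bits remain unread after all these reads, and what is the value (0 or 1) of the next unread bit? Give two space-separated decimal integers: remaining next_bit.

Read 1: bits[0:6] width=6 -> value=60 (bin 111100); offset now 6 = byte 0 bit 6; 42 bits remain
Read 2: bits[6:16] width=10 -> value=1014 (bin 1111110110); offset now 16 = byte 2 bit 0; 32 bits remain
Read 3: bits[16:27] width=11 -> value=1297 (bin 10100010001); offset now 27 = byte 3 bit 3; 21 bits remain
Read 4: bits[27:28] width=1 -> value=1 (bin 1); offset now 28 = byte 3 bit 4; 20 bits remain
Read 5: bits[28:37] width=9 -> value=39 (bin 000100111); offset now 37 = byte 4 bit 5; 11 bits remain

Answer: 11 0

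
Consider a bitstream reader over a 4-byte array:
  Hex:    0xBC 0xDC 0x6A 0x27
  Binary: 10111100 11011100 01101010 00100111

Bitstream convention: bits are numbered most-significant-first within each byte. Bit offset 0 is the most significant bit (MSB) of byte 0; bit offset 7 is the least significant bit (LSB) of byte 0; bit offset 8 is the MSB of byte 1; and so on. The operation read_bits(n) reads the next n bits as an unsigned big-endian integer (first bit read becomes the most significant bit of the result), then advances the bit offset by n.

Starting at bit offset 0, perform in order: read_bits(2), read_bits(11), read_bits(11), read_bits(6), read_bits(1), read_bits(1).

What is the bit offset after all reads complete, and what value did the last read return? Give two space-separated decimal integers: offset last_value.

Answer: 32 1

Derivation:
Read 1: bits[0:2] width=2 -> value=2 (bin 10); offset now 2 = byte 0 bit 2; 30 bits remain
Read 2: bits[2:13] width=11 -> value=1947 (bin 11110011011); offset now 13 = byte 1 bit 5; 19 bits remain
Read 3: bits[13:24] width=11 -> value=1130 (bin 10001101010); offset now 24 = byte 3 bit 0; 8 bits remain
Read 4: bits[24:30] width=6 -> value=9 (bin 001001); offset now 30 = byte 3 bit 6; 2 bits remain
Read 5: bits[30:31] width=1 -> value=1 (bin 1); offset now 31 = byte 3 bit 7; 1 bits remain
Read 6: bits[31:32] width=1 -> value=1 (bin 1); offset now 32 = byte 4 bit 0; 0 bits remain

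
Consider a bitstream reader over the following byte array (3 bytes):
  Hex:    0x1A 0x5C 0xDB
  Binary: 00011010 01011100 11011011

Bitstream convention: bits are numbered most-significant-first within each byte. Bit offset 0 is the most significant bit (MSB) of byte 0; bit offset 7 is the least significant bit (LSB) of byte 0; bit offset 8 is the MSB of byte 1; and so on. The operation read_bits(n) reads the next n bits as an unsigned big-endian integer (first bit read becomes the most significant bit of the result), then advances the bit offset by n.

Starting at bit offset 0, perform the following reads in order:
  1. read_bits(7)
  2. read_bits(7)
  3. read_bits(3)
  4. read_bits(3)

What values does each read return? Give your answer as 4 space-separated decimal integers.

Read 1: bits[0:7] width=7 -> value=13 (bin 0001101); offset now 7 = byte 0 bit 7; 17 bits remain
Read 2: bits[7:14] width=7 -> value=23 (bin 0010111); offset now 14 = byte 1 bit 6; 10 bits remain
Read 3: bits[14:17] width=3 -> value=1 (bin 001); offset now 17 = byte 2 bit 1; 7 bits remain
Read 4: bits[17:20] width=3 -> value=5 (bin 101); offset now 20 = byte 2 bit 4; 4 bits remain

Answer: 13 23 1 5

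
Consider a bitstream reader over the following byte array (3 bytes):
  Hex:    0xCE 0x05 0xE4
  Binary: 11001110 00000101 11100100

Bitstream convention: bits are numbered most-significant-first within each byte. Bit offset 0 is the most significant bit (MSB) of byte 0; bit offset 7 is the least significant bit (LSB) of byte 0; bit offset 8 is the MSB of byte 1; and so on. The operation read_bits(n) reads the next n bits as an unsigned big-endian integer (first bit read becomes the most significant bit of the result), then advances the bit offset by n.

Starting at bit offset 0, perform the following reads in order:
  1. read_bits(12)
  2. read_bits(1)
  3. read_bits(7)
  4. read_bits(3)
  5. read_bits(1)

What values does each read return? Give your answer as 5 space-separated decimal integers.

Read 1: bits[0:12] width=12 -> value=3296 (bin 110011100000); offset now 12 = byte 1 bit 4; 12 bits remain
Read 2: bits[12:13] width=1 -> value=0 (bin 0); offset now 13 = byte 1 bit 5; 11 bits remain
Read 3: bits[13:20] width=7 -> value=94 (bin 1011110); offset now 20 = byte 2 bit 4; 4 bits remain
Read 4: bits[20:23] width=3 -> value=2 (bin 010); offset now 23 = byte 2 bit 7; 1 bits remain
Read 5: bits[23:24] width=1 -> value=0 (bin 0); offset now 24 = byte 3 bit 0; 0 bits remain

Answer: 3296 0 94 2 0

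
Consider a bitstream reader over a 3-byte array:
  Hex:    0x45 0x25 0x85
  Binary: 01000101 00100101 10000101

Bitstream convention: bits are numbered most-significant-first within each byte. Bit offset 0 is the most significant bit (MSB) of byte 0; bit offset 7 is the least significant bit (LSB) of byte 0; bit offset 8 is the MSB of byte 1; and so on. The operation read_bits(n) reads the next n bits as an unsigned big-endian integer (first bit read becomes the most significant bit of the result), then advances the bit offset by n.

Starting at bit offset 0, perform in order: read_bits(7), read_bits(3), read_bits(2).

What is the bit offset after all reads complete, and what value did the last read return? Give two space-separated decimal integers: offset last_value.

Answer: 12 2

Derivation:
Read 1: bits[0:7] width=7 -> value=34 (bin 0100010); offset now 7 = byte 0 bit 7; 17 bits remain
Read 2: bits[7:10] width=3 -> value=4 (bin 100); offset now 10 = byte 1 bit 2; 14 bits remain
Read 3: bits[10:12] width=2 -> value=2 (bin 10); offset now 12 = byte 1 bit 4; 12 bits remain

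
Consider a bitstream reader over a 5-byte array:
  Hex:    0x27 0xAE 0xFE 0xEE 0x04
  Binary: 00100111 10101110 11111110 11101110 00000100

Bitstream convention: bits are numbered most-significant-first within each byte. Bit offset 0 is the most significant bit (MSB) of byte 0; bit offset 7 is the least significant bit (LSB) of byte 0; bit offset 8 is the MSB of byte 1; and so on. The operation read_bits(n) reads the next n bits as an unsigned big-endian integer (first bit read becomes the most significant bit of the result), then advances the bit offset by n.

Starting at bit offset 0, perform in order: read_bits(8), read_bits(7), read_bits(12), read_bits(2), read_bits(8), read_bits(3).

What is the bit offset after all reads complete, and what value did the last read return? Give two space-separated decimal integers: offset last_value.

Read 1: bits[0:8] width=8 -> value=39 (bin 00100111); offset now 8 = byte 1 bit 0; 32 bits remain
Read 2: bits[8:15] width=7 -> value=87 (bin 1010111); offset now 15 = byte 1 bit 7; 25 bits remain
Read 3: bits[15:27] width=12 -> value=2039 (bin 011111110111); offset now 27 = byte 3 bit 3; 13 bits remain
Read 4: bits[27:29] width=2 -> value=1 (bin 01); offset now 29 = byte 3 bit 5; 11 bits remain
Read 5: bits[29:37] width=8 -> value=192 (bin 11000000); offset now 37 = byte 4 bit 5; 3 bits remain
Read 6: bits[37:40] width=3 -> value=4 (bin 100); offset now 40 = byte 5 bit 0; 0 bits remain

Answer: 40 4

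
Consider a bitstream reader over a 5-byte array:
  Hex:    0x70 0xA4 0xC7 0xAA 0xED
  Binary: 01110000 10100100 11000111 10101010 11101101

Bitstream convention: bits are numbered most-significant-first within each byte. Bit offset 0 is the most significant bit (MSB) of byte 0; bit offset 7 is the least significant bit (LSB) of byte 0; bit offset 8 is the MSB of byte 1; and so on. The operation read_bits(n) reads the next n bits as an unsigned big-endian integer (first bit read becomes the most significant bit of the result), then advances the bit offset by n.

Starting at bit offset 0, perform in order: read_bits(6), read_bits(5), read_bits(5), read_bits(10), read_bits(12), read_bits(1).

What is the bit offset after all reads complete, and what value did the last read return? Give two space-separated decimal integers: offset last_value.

Answer: 39 0

Derivation:
Read 1: bits[0:6] width=6 -> value=28 (bin 011100); offset now 6 = byte 0 bit 6; 34 bits remain
Read 2: bits[6:11] width=5 -> value=5 (bin 00101); offset now 11 = byte 1 bit 3; 29 bits remain
Read 3: bits[11:16] width=5 -> value=4 (bin 00100); offset now 16 = byte 2 bit 0; 24 bits remain
Read 4: bits[16:26] width=10 -> value=798 (bin 1100011110); offset now 26 = byte 3 bit 2; 14 bits remain
Read 5: bits[26:38] width=12 -> value=2747 (bin 101010111011); offset now 38 = byte 4 bit 6; 2 bits remain
Read 6: bits[38:39] width=1 -> value=0 (bin 0); offset now 39 = byte 4 bit 7; 1 bits remain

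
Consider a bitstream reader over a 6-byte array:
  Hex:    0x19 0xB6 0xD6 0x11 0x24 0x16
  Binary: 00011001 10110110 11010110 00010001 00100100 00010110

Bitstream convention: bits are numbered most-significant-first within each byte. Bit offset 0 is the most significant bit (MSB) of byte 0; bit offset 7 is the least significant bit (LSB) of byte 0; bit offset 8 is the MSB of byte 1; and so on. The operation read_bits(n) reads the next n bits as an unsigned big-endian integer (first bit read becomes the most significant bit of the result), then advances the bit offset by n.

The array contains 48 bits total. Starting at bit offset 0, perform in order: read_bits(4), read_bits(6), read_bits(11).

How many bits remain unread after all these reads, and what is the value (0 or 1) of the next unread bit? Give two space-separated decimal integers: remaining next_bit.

Read 1: bits[0:4] width=4 -> value=1 (bin 0001); offset now 4 = byte 0 bit 4; 44 bits remain
Read 2: bits[4:10] width=6 -> value=38 (bin 100110); offset now 10 = byte 1 bit 2; 38 bits remain
Read 3: bits[10:21] width=11 -> value=1754 (bin 11011011010); offset now 21 = byte 2 bit 5; 27 bits remain

Answer: 27 1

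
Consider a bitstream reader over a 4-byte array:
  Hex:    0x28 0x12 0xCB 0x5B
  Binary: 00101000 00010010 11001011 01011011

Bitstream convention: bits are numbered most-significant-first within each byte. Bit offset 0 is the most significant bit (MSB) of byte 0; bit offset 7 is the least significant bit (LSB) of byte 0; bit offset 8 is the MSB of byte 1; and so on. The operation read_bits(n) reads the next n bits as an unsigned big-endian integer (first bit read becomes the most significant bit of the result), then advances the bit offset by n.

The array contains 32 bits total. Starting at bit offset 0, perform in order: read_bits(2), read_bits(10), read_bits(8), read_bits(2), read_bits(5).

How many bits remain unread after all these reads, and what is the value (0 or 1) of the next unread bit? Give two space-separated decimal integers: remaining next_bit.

Read 1: bits[0:2] width=2 -> value=0 (bin 00); offset now 2 = byte 0 bit 2; 30 bits remain
Read 2: bits[2:12] width=10 -> value=641 (bin 1010000001); offset now 12 = byte 1 bit 4; 20 bits remain
Read 3: bits[12:20] width=8 -> value=44 (bin 00101100); offset now 20 = byte 2 bit 4; 12 bits remain
Read 4: bits[20:22] width=2 -> value=2 (bin 10); offset now 22 = byte 2 bit 6; 10 bits remain
Read 5: bits[22:27] width=5 -> value=26 (bin 11010); offset now 27 = byte 3 bit 3; 5 bits remain

Answer: 5 1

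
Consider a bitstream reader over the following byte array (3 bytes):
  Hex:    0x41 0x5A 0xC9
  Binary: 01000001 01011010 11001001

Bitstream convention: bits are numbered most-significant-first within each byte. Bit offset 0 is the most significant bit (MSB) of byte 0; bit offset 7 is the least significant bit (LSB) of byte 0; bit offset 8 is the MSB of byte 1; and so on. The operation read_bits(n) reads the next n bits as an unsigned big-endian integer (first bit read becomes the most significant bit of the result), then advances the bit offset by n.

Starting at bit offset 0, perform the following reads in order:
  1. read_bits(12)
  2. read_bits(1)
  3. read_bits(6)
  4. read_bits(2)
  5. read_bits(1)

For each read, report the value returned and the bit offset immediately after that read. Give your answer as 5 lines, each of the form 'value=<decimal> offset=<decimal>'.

Answer: value=1045 offset=12
value=1 offset=13
value=22 offset=19
value=1 offset=21
value=0 offset=22

Derivation:
Read 1: bits[0:12] width=12 -> value=1045 (bin 010000010101); offset now 12 = byte 1 bit 4; 12 bits remain
Read 2: bits[12:13] width=1 -> value=1 (bin 1); offset now 13 = byte 1 bit 5; 11 bits remain
Read 3: bits[13:19] width=6 -> value=22 (bin 010110); offset now 19 = byte 2 bit 3; 5 bits remain
Read 4: bits[19:21] width=2 -> value=1 (bin 01); offset now 21 = byte 2 bit 5; 3 bits remain
Read 5: bits[21:22] width=1 -> value=0 (bin 0); offset now 22 = byte 2 bit 6; 2 bits remain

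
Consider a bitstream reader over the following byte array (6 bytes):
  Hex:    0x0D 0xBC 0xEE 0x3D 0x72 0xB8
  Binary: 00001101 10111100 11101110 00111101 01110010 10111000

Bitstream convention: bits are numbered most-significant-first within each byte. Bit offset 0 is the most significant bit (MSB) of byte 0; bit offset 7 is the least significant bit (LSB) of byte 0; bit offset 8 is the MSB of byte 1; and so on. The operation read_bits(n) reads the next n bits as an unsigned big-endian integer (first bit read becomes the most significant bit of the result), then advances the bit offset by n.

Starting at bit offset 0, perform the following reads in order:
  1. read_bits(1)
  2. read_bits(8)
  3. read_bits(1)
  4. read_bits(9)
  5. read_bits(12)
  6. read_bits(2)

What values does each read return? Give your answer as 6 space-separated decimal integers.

Answer: 0 27 0 487 1822 2

Derivation:
Read 1: bits[0:1] width=1 -> value=0 (bin 0); offset now 1 = byte 0 bit 1; 47 bits remain
Read 2: bits[1:9] width=8 -> value=27 (bin 00011011); offset now 9 = byte 1 bit 1; 39 bits remain
Read 3: bits[9:10] width=1 -> value=0 (bin 0); offset now 10 = byte 1 bit 2; 38 bits remain
Read 4: bits[10:19] width=9 -> value=487 (bin 111100111); offset now 19 = byte 2 bit 3; 29 bits remain
Read 5: bits[19:31] width=12 -> value=1822 (bin 011100011110); offset now 31 = byte 3 bit 7; 17 bits remain
Read 6: bits[31:33] width=2 -> value=2 (bin 10); offset now 33 = byte 4 bit 1; 15 bits remain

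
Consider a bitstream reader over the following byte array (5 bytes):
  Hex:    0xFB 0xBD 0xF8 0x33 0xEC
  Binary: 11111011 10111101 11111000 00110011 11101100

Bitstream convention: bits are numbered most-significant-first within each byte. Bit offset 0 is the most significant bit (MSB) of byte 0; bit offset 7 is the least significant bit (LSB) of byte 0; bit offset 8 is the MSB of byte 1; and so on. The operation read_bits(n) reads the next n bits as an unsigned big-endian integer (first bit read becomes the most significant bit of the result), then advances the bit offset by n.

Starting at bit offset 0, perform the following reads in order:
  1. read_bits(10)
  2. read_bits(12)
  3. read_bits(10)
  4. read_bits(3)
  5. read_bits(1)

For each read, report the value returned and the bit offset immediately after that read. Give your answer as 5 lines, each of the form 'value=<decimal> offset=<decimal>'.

Read 1: bits[0:10] width=10 -> value=1006 (bin 1111101110); offset now 10 = byte 1 bit 2; 30 bits remain
Read 2: bits[10:22] width=12 -> value=3966 (bin 111101111110); offset now 22 = byte 2 bit 6; 18 bits remain
Read 3: bits[22:32] width=10 -> value=51 (bin 0000110011); offset now 32 = byte 4 bit 0; 8 bits remain
Read 4: bits[32:35] width=3 -> value=7 (bin 111); offset now 35 = byte 4 bit 3; 5 bits remain
Read 5: bits[35:36] width=1 -> value=0 (bin 0); offset now 36 = byte 4 bit 4; 4 bits remain

Answer: value=1006 offset=10
value=3966 offset=22
value=51 offset=32
value=7 offset=35
value=0 offset=36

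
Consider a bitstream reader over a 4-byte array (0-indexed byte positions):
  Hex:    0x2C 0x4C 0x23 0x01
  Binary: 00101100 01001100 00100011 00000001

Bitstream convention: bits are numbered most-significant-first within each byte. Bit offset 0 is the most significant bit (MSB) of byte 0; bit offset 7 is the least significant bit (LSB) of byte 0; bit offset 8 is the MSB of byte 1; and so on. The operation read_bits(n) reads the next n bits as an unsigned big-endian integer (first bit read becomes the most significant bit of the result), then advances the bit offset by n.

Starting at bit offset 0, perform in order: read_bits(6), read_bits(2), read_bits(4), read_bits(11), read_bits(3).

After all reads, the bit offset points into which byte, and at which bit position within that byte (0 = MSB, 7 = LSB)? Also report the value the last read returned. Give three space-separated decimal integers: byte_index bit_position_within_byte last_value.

Answer: 3 2 4

Derivation:
Read 1: bits[0:6] width=6 -> value=11 (bin 001011); offset now 6 = byte 0 bit 6; 26 bits remain
Read 2: bits[6:8] width=2 -> value=0 (bin 00); offset now 8 = byte 1 bit 0; 24 bits remain
Read 3: bits[8:12] width=4 -> value=4 (bin 0100); offset now 12 = byte 1 bit 4; 20 bits remain
Read 4: bits[12:23] width=11 -> value=1553 (bin 11000010001); offset now 23 = byte 2 bit 7; 9 bits remain
Read 5: bits[23:26] width=3 -> value=4 (bin 100); offset now 26 = byte 3 bit 2; 6 bits remain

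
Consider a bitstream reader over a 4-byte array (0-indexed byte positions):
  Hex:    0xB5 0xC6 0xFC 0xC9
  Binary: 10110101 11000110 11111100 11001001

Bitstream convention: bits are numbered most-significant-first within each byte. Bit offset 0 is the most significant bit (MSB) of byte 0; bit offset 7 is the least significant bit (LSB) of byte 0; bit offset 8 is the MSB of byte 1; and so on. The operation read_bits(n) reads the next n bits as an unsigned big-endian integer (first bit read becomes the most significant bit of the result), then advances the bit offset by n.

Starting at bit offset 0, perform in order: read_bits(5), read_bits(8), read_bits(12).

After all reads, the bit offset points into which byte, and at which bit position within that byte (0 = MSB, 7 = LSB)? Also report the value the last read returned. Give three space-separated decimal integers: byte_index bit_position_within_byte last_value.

Read 1: bits[0:5] width=5 -> value=22 (bin 10110); offset now 5 = byte 0 bit 5; 27 bits remain
Read 2: bits[5:13] width=8 -> value=184 (bin 10111000); offset now 13 = byte 1 bit 5; 19 bits remain
Read 3: bits[13:25] width=12 -> value=3577 (bin 110111111001); offset now 25 = byte 3 bit 1; 7 bits remain

Answer: 3 1 3577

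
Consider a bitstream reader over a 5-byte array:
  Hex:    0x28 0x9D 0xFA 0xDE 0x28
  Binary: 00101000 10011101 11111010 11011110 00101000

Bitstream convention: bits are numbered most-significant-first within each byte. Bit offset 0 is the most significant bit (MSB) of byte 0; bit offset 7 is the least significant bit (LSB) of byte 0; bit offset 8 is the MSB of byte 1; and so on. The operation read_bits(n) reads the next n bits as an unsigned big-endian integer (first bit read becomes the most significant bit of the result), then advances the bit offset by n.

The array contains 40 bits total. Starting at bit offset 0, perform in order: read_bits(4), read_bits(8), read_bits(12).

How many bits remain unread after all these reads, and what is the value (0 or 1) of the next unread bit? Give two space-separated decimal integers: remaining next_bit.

Read 1: bits[0:4] width=4 -> value=2 (bin 0010); offset now 4 = byte 0 bit 4; 36 bits remain
Read 2: bits[4:12] width=8 -> value=137 (bin 10001001); offset now 12 = byte 1 bit 4; 28 bits remain
Read 3: bits[12:24] width=12 -> value=3578 (bin 110111111010); offset now 24 = byte 3 bit 0; 16 bits remain

Answer: 16 1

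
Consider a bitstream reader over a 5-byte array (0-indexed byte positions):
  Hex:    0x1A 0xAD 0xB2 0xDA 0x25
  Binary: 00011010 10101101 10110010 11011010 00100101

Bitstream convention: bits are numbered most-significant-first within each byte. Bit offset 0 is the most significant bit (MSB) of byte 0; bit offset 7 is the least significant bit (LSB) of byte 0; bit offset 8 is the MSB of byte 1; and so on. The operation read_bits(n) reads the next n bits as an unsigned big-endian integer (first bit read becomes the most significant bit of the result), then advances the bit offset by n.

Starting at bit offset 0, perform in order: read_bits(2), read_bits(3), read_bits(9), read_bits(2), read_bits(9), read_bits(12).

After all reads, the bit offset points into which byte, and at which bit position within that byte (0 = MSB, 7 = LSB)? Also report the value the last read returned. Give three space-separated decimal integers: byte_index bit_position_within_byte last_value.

Read 1: bits[0:2] width=2 -> value=0 (bin 00); offset now 2 = byte 0 bit 2; 38 bits remain
Read 2: bits[2:5] width=3 -> value=3 (bin 011); offset now 5 = byte 0 bit 5; 35 bits remain
Read 3: bits[5:14] width=9 -> value=171 (bin 010101011); offset now 14 = byte 1 bit 6; 26 bits remain
Read 4: bits[14:16] width=2 -> value=1 (bin 01); offset now 16 = byte 2 bit 0; 24 bits remain
Read 5: bits[16:25] width=9 -> value=357 (bin 101100101); offset now 25 = byte 3 bit 1; 15 bits remain
Read 6: bits[25:37] width=12 -> value=2884 (bin 101101000100); offset now 37 = byte 4 bit 5; 3 bits remain

Answer: 4 5 2884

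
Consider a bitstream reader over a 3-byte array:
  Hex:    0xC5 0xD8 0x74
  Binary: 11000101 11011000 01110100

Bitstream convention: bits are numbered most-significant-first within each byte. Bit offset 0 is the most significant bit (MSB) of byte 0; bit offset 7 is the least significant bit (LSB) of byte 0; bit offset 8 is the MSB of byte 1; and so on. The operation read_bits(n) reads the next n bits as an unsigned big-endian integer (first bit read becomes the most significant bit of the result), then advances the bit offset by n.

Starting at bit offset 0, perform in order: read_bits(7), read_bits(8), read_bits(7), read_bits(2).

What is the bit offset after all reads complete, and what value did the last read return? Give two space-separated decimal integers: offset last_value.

Read 1: bits[0:7] width=7 -> value=98 (bin 1100010); offset now 7 = byte 0 bit 7; 17 bits remain
Read 2: bits[7:15] width=8 -> value=236 (bin 11101100); offset now 15 = byte 1 bit 7; 9 bits remain
Read 3: bits[15:22] width=7 -> value=29 (bin 0011101); offset now 22 = byte 2 bit 6; 2 bits remain
Read 4: bits[22:24] width=2 -> value=0 (bin 00); offset now 24 = byte 3 bit 0; 0 bits remain

Answer: 24 0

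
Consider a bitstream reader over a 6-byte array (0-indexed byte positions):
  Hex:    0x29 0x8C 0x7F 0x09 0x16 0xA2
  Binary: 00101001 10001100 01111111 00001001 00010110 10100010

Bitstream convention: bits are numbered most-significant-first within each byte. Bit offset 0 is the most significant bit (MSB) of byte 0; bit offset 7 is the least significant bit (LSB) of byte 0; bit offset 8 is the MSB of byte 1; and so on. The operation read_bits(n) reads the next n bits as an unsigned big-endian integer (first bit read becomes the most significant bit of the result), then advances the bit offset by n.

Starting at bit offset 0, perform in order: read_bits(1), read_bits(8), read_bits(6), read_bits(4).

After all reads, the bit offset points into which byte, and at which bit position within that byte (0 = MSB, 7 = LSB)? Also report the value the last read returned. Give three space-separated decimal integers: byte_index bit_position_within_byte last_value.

Answer: 2 3 3

Derivation:
Read 1: bits[0:1] width=1 -> value=0 (bin 0); offset now 1 = byte 0 bit 1; 47 bits remain
Read 2: bits[1:9] width=8 -> value=83 (bin 01010011); offset now 9 = byte 1 bit 1; 39 bits remain
Read 3: bits[9:15] width=6 -> value=6 (bin 000110); offset now 15 = byte 1 bit 7; 33 bits remain
Read 4: bits[15:19] width=4 -> value=3 (bin 0011); offset now 19 = byte 2 bit 3; 29 bits remain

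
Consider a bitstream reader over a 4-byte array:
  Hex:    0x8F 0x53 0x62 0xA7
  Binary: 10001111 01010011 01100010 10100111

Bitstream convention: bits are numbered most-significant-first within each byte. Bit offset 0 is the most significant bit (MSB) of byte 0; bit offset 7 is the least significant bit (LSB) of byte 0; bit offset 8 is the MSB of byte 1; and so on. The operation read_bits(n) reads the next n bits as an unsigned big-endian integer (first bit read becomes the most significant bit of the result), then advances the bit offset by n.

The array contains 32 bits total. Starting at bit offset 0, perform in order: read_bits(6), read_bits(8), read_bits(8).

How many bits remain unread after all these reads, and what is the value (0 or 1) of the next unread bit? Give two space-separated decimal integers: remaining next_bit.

Answer: 10 1

Derivation:
Read 1: bits[0:6] width=6 -> value=35 (bin 100011); offset now 6 = byte 0 bit 6; 26 bits remain
Read 2: bits[6:14] width=8 -> value=212 (bin 11010100); offset now 14 = byte 1 bit 6; 18 bits remain
Read 3: bits[14:22] width=8 -> value=216 (bin 11011000); offset now 22 = byte 2 bit 6; 10 bits remain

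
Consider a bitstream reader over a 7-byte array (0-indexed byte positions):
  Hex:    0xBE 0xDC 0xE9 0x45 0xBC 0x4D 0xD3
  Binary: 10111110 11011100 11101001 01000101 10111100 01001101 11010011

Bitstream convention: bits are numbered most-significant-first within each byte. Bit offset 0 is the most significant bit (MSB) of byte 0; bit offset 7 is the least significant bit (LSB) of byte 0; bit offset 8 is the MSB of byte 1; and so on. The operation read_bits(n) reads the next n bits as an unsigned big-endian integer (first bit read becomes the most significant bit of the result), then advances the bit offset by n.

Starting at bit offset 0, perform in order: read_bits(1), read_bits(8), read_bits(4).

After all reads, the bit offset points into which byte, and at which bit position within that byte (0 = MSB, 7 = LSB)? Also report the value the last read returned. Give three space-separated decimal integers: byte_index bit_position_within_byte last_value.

Read 1: bits[0:1] width=1 -> value=1 (bin 1); offset now 1 = byte 0 bit 1; 55 bits remain
Read 2: bits[1:9] width=8 -> value=125 (bin 01111101); offset now 9 = byte 1 bit 1; 47 bits remain
Read 3: bits[9:13] width=4 -> value=11 (bin 1011); offset now 13 = byte 1 bit 5; 43 bits remain

Answer: 1 5 11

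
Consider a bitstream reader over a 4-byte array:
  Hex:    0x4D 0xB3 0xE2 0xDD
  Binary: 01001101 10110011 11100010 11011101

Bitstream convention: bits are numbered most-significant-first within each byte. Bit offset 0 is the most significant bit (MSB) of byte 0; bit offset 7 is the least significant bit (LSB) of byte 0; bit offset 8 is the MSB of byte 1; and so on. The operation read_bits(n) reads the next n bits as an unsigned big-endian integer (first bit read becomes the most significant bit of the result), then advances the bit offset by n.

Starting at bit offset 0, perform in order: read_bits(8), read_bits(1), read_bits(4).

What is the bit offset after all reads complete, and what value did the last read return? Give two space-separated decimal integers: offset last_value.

Read 1: bits[0:8] width=8 -> value=77 (bin 01001101); offset now 8 = byte 1 bit 0; 24 bits remain
Read 2: bits[8:9] width=1 -> value=1 (bin 1); offset now 9 = byte 1 bit 1; 23 bits remain
Read 3: bits[9:13] width=4 -> value=6 (bin 0110); offset now 13 = byte 1 bit 5; 19 bits remain

Answer: 13 6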